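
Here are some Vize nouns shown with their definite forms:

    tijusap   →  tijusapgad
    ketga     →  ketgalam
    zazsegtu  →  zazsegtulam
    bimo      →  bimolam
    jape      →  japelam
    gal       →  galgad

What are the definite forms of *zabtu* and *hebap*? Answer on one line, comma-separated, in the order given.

Looking at the final sound of each stem: -gad when the stem ends in a consonant (*tijusap*, *gal*); -lam when the stem ends in a vowel (*ketga*, *zazsegtu*, *bimo*, *jape*).
The final sound of *zabtu* is /u/, which is a vowel, so the suffix is -lam, giving *zabtulam*.
The final sound of *hebap* is /p/, which is a consonant, so the suffix is -gad, giving *hebapgad*.

zabtulam, hebapgad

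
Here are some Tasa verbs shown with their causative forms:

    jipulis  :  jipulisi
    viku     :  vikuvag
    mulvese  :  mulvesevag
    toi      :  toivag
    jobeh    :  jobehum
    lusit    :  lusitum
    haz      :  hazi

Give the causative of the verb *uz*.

uzi

Looking at the final sound of each stem: -i when the stem ends in a sibilant (*jipulis*, *haz*); -um when the stem ends in a non-sibilant consonant (*jobeh*, *lusit*); -vag when the stem ends in a vowel (*viku*, *mulvese*, *toi*).
*uz* — final sound /z/ (a sibilant) → -i → *uzi*.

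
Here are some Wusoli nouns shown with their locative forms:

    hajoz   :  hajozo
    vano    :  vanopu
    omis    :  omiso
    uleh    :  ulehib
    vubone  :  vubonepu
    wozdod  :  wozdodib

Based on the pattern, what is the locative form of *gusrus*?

gusruso

Looking at the final sound of each stem: -o when the stem ends in a sibilant (*hajoz*, *omis*); -ib when the stem ends in a non-sibilant consonant (*uleh*, *wozdod*); -pu when the stem ends in a vowel (*vano*, *vubone*).
Since the final sound of *gusrus* is /s/ (a sibilant), it takes -o, giving *gusruso*.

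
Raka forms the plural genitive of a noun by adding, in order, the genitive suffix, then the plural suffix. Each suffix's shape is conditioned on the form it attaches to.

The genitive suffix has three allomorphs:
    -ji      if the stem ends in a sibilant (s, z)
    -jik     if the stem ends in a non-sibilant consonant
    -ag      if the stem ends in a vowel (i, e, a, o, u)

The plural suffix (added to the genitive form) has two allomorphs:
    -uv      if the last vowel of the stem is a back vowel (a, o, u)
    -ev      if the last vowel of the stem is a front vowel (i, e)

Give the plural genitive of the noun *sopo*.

sopoaguv

The final sound of *sopo* is /o/, which is a vowel, so the genitive suffix is -ag, giving *sopoag*.
Since the last vowel of the genitive form *sopoag* is /a/ (a back vowel), it takes -uv, giving *sopoaguv*.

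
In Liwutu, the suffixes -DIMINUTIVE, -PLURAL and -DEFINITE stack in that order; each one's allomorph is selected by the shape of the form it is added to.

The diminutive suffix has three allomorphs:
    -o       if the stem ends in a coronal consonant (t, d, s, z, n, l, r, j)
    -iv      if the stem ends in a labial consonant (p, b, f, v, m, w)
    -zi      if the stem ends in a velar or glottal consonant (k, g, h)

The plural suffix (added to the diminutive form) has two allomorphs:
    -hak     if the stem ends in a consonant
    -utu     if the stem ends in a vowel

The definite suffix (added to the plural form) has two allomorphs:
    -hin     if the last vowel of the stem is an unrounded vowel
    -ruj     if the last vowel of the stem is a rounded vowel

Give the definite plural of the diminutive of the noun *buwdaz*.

*buwdaz* — final consonant /z/ (coronal) → -o → *buwdazo*.
The diminutive form *buwdazo* — final sound /o/ (a vowel) → -utu → *buwdazoutu*.
The plural form *buwdazoutu*: last vowel = /u/, a rounded vowel → -ruj → *buwdazouturuj*.

buwdazouturuj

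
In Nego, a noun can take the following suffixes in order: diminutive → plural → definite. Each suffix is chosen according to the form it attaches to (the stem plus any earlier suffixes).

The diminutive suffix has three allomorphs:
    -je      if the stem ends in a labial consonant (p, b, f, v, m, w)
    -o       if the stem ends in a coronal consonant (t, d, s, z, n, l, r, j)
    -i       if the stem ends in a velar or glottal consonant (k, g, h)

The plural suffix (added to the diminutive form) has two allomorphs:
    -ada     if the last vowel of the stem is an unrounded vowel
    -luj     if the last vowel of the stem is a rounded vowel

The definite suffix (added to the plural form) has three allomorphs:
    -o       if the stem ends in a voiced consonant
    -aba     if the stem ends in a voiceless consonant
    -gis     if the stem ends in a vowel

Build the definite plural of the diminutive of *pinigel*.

*pinigel* — final consonant /l/ (coronal) → -o → *pinigelo*.
The diminutive form *pinigelo* — last vowel /o/ (a rounded vowel) → -luj → *pinigeloluj*.
Since the final sound of the plural form *pinigeloluj* is /j/ (a voiced consonant), it takes -o, giving *pinigelolujo*.

pinigelolujo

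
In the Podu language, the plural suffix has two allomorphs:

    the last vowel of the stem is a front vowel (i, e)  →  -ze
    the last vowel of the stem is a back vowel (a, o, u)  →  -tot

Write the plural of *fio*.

Since the last vowel of *fio* is /o/ (a back vowel), it takes -tot, giving *fiotot*.

fiotot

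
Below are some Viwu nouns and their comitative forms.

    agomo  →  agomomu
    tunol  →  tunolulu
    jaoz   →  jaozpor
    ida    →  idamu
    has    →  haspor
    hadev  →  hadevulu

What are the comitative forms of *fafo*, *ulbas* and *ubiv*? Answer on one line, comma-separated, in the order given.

The pattern is sibilance of the final sound: -por when the stem ends in a sibilant (*jaoz*, *has*); -ulu when the stem ends in a non-sibilant consonant (*tunol*, *hadev*); -mu when the stem ends in a vowel (*agomo*, *ida*).
Since the final sound of *fafo* is /o/ (a vowel), it takes -mu, giving *fafomu*.
The final sound of *ulbas* is /s/, which is a sibilant, so the suffix is -por, giving *ulbaspor*.
Since the final sound of *ubiv* is /v/ (a non-sibilant consonant), it takes -ulu, giving *ubivulu*.

fafomu, ulbaspor, ubivulu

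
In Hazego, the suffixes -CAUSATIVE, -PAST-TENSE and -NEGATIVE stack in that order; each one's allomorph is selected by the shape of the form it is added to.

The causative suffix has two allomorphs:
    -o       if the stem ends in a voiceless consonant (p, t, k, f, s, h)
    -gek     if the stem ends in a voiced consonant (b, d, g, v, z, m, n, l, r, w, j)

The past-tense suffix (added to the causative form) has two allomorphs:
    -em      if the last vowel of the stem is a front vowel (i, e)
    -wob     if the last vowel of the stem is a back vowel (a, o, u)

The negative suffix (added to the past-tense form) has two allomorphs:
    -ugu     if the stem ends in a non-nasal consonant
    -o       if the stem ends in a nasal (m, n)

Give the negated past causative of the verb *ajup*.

ajupowobugu

*ajup* — final consonant /p/ (voiceless) → -o → *ajupo*.
The last vowel of the causative form *ajupo* is /o/, which is a back vowel, so the past-tense suffix is -wob, giving *ajupowob*.
Since the final consonant of the past-tense form *ajupowob* is /b/ (non-nasal), it takes -ugu, giving *ajupowobugu*.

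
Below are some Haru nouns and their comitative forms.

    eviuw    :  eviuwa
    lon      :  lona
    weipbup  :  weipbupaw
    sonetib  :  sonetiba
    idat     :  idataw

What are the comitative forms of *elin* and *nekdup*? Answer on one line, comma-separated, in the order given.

The pattern is voicing of the final consonant: -aw when the stem ends in a voiceless consonant (*weipbup*, *idat*); -a when the stem ends in a voiced consonant (*eviuw*, *lon*, *sonetib*).
Since the final consonant of *elin* is /n/ (voiced), it takes -a, giving *elina*.
The final consonant of *nekdup* is /p/, which is voiceless, so the suffix is -aw, giving *nekdupaw*.

elina, nekdupaw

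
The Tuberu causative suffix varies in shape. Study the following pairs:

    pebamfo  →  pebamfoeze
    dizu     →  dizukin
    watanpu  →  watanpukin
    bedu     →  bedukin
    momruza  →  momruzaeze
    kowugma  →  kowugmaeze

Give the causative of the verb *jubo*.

juboeze

The suffix is conditioned by the last vowel: -kin when the last vowel of the stem is a high vowel (*dizu*, *watanpu*, *bedu*); -eze when the last vowel of the stem is a non-high vowel (*pebamfo*, *momruza*, *kowugma*).
*jubo*: last vowel = /o/, a non-high vowel → -eze → *juboeze*.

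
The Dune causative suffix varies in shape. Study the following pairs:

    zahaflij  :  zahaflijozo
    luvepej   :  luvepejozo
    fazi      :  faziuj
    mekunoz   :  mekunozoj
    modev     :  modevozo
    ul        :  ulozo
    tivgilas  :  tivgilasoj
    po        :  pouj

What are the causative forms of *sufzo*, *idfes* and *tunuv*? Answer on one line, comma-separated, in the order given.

The alternation tracks the final sound of the stem — -oj when the stem ends in a sibilant (*mekunoz*, *tivgilas*); -ozo when the stem ends in a non-sibilant consonant (*zahaflij*, *luvepej*, *modev*, *ul*); -uj when the stem ends in a vowel (*fazi*, *po*).
*sufzo* — final sound /o/ (a vowel) → -uj → *sufzouj*.
The final sound of *idfes* is /s/, which is a sibilant, so the suffix is -oj, giving *idfesoj*.
The final sound of *tunuv* is /v/, which is a non-sibilant consonant, so the suffix is -ozo, giving *tunuvozo*.

sufzouj, idfesoj, tunuvozo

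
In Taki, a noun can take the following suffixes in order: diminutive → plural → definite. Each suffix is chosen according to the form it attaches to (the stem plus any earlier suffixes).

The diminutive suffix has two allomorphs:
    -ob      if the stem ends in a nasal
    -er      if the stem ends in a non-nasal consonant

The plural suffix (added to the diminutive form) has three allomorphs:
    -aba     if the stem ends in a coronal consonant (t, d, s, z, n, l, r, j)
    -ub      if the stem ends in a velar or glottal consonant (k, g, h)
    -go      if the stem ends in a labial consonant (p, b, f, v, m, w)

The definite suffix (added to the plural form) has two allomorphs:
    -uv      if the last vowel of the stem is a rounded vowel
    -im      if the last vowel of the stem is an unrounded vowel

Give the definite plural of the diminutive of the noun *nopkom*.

nopkomobgouv

*nopkom*: final consonant = /m/, a nasal → -ob → *nopkomob*.
The final consonant of the diminutive form *nopkomob* is /b/, which is labial, so the plural suffix is -go, giving *nopkomobgo*.
The plural form *nopkomobgo*: last vowel = /o/, a rounded vowel → -uv → *nopkomobgouv*.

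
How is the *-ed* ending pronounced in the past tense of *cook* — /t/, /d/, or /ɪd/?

/t/

The stem *cook* ends in a voiceless consonant other than /t/.
The -ed suffix is realized as /ɪd/ after /t, d/; as /t/ after other voiceless consonants; and as /d/ after other voiced sounds.
So -ed on *cook* is pronounced /t/.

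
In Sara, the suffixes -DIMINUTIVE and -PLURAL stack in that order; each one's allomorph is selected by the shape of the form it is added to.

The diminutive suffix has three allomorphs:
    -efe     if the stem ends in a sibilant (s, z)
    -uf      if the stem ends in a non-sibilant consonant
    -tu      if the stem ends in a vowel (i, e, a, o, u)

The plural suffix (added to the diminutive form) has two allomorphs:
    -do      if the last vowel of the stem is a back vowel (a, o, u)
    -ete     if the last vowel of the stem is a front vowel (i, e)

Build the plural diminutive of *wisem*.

*wisem*: final sound = /m/, a non-sibilant consonant → -uf → *wisemuf*.
The diminutive form *wisemuf* — last vowel /u/ (a back vowel) → -do → *wisemufdo*.

wisemufdo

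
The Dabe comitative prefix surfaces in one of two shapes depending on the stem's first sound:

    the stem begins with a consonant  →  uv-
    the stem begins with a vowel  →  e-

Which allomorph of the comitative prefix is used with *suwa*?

Since the first sound of *suwa* is /s/ (a consonant), it takes uv-.

uv-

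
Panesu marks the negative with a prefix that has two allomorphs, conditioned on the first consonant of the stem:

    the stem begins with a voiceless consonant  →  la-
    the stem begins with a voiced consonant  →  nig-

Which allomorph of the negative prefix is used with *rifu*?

*rifu* — first consonant /r/ (voiced) → nig-.

nig-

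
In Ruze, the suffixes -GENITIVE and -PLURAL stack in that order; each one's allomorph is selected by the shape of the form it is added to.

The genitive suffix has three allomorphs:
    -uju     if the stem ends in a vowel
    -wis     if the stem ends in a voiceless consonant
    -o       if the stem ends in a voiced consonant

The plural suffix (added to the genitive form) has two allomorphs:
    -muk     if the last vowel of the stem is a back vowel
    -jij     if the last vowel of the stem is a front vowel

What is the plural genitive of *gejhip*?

gejhipwisjij

Since the final sound of *gejhip* is /p/ (a voiceless consonant), it takes -wis, giving *gejhipwis*.
The genitive form *gejhipwis*: last vowel = /i/, a front vowel → -jij → *gejhipwisjij*.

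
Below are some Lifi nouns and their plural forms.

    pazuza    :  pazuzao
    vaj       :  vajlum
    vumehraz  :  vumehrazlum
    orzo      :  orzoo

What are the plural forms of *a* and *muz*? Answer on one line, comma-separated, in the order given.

ao, muzlum

The suffix is conditioned by the final sound: -lum when the stem ends in a consonant (*vaj*, *vumehraz*); -o when the stem ends in a vowel (*pazuza*, *orzo*).
The final sound of *a* is /a/, which is a vowel, so the suffix is -o, giving *ao*.
Since the final sound of *muz* is /z/ (a consonant), it takes -lum, giving *muzlum*.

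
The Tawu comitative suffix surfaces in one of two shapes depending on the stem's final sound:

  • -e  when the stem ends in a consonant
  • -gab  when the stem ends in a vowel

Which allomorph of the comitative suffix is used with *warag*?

The final sound of *warag* is /g/, which is a consonant, so the suffix is -e.

-e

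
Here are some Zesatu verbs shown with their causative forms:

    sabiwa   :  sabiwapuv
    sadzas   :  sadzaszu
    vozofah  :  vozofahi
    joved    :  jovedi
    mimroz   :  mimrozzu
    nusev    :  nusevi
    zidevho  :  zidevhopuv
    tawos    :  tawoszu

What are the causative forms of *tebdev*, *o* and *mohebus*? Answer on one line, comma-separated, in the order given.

tebdevi, opuv, mohebuszu

The pattern is sibilance of the final sound: -zu when the stem ends in a sibilant (*sadzas*, *mimroz*, *tawos*); -i when the stem ends in a non-sibilant consonant (*vozofah*, *joved*, *nusev*); -puv when the stem ends in a vowel (*sabiwa*, *zidevho*).
Since the final sound of *tebdev* is /v/ (a non-sibilant consonant), it takes -i, giving *tebdevi*.
The final sound of *o* is /o/, which is a vowel, so the suffix is -puv, giving *opuv*.
The final sound of *mohebus* is /s/, which is a sibilant, so the suffix is -zu, giving *mohebuszu*.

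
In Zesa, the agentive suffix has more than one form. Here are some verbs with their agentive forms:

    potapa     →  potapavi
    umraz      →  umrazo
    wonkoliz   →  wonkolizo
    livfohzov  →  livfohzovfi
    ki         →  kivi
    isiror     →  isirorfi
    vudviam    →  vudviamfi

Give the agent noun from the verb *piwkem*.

piwkemfi

Looking at the final sound of each stem: -o when the stem ends in a sibilant (*umraz*, *wonkoliz*); -fi when the stem ends in a non-sibilant consonant (*livfohzov*, *isiror*, *vudviam*); -vi when the stem ends in a vowel (*potapa*, *ki*).
The final sound of *piwkem* is /m/, which is a non-sibilant consonant, so the suffix is -fi, giving *piwkemfi*.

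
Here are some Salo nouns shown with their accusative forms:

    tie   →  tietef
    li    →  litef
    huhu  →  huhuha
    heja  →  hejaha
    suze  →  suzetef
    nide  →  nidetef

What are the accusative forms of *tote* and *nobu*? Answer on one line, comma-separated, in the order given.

totetef, nobuha

The pattern is front/back vowel harmony: -tef when the last vowel of the stem is a front vowel (*tie*, *li*, *suze*, *nide*); -ha when the last vowel of the stem is a back vowel (*huhu*, *heja*).
*tote*: last vowel = /e/, a front vowel → -tef → *totetef*.
*nobu*: last vowel = /u/, a back vowel → -ha → *nobuha*.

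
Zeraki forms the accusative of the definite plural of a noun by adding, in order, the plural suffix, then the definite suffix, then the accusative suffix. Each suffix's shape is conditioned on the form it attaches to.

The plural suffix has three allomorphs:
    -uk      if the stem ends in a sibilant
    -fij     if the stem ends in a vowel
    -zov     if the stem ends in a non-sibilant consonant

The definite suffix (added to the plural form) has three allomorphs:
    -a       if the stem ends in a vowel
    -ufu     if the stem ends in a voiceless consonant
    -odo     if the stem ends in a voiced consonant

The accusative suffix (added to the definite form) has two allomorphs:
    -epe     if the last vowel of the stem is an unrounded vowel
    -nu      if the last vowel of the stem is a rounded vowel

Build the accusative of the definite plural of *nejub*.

*nejub*: final sound = /b/, a non-sibilant consonant → -zov → *nejubzov*.
Since the final sound of the plural form *nejubzov* is /v/ (a voiced consonant), it takes -odo, giving *nejubzovodo*.
The definite form *nejubzovodo* — last vowel /o/ (a rounded vowel) → -nu → *nejubzovodonu*.

nejubzovodonu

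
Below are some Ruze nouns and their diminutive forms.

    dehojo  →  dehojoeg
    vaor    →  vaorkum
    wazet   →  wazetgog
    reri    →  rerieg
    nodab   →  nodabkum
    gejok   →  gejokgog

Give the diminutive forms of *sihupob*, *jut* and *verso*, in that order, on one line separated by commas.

sihupobkum, jutgog, versoeg

The alternation tracks the final sound of the stem — -gog when the stem ends in a voiceless consonant (*wazet*, *gejok*); -kum when the stem ends in a voiced consonant (*vaor*, *nodab*); -eg when the stem ends in a vowel (*dehojo*, *reri*).
Since the final sound of *sihupob* is /b/ (a voiced consonant), it takes -kum, giving *sihupobkum*.
Since the final sound of *jut* is /t/ (a voiceless consonant), it takes -gog, giving *jutgog*.
*verso*: final sound = /o/, a vowel → -eg → *versoeg*.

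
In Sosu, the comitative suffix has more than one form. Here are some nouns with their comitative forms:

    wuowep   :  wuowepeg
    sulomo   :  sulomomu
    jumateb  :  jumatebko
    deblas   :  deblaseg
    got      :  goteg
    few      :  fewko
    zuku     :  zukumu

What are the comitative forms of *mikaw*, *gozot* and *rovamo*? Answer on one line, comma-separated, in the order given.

The suffix is conditioned by the final sound: -eg when the stem ends in a voiceless consonant (*wuowep*, *deblas*, *got*); -ko when the stem ends in a voiced consonant (*jumateb*, *few*); -mu when the stem ends in a vowel (*sulomo*, *zuku*).
The final sound of *mikaw* is /w/, which is a voiced consonant, so the suffix is -ko, giving *mikawko*.
*gozot* — final sound /t/ (a voiceless consonant) → -eg → *gozoteg*.
*rovamo* — final sound /o/ (a vowel) → -mu → *rovamomu*.

mikawko, gozoteg, rovamomu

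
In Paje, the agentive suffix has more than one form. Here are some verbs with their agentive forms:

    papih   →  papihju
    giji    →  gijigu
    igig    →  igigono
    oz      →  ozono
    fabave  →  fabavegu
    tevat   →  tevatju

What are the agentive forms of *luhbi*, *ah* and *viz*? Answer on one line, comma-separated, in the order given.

luhbigu, ahju, vizono

The alternation tracks the final sound of the stem — -ju when the stem ends in a voiceless consonant (*papih*, *tevat*); -ono when the stem ends in a voiced consonant (*igig*, *oz*); -gu when the stem ends in a vowel (*giji*, *fabave*).
The final sound of *luhbi* is /i/, which is a vowel, so the suffix is -gu, giving *luhbigu*.
*ah* — final sound /h/ (a voiceless consonant) → -ju → *ahju*.
Since the final sound of *viz* is /z/ (a voiced consonant), it takes -ono, giving *vizono*.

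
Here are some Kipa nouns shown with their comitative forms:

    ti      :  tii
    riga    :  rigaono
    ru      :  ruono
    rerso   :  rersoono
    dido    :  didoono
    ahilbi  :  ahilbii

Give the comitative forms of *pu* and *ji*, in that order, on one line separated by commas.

puono, jii

Looking at the last vowel of each stem: -i when the last vowel of the stem is a front vowel (*ti*, *ahilbi*); -ono when the last vowel of the stem is a back vowel (*riga*, *ru*, *rerso*, *dido*).
Since the last vowel of *pu* is /u/ (a back vowel), it takes -ono, giving *puono*.
Since the last vowel of *ji* is /i/ (a front vowel), it takes -i, giving *jii*.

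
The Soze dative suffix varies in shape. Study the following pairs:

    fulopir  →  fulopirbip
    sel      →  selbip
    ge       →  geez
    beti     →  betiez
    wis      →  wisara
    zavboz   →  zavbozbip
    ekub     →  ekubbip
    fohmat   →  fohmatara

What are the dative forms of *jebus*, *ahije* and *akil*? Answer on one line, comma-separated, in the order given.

jebusara, ahijeez, akilbip

Looking at the final sound of each stem: -ara when the stem ends in a voiceless consonant (*wis*, *fohmat*); -bip when the stem ends in a voiced consonant (*fulopir*, *sel*, *zavboz*, *ekub*); -ez when the stem ends in a vowel (*ge*, *beti*).
Since the final sound of *jebus* is /s/ (a voiceless consonant), it takes -ara, giving *jebusara*.
*ahije*: final sound = /e/, a vowel → -ez → *ahijeez*.
*akil* — final sound /l/ (a voiced consonant) → -bip → *akilbip*.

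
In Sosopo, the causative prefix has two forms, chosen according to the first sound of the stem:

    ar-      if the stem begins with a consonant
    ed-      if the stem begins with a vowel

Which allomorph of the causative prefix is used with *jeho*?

ar-

*jeho* — first sound /j/ (a consonant) → ar-.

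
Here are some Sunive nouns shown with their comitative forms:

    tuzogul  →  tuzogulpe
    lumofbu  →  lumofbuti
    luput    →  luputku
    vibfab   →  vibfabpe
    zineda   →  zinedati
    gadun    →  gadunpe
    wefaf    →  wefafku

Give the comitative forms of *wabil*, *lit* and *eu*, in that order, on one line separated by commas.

Looking at the final sound of each stem: -ku when the stem ends in a voiceless consonant (*luput*, *wefaf*); -pe when the stem ends in a voiced consonant (*tuzogul*, *vibfab*, *gadun*); -ti when the stem ends in a vowel (*lumofbu*, *zineda*).
Since the final sound of *wabil* is /l/ (a voiced consonant), it takes -pe, giving *wabilpe*.
*lit* — final sound /t/ (a voiceless consonant) → -ku → *litku*.
Since the final sound of *eu* is /u/ (a vowel), it takes -ti, giving *euti*.

wabilpe, litku, euti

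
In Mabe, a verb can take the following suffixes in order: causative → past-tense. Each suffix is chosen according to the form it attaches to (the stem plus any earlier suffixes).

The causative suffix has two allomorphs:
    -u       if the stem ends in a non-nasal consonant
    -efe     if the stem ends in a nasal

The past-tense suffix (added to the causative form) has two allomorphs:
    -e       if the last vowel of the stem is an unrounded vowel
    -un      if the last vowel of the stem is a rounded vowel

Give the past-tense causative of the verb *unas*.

Since the final consonant of *unas* is /s/ (non-nasal), it takes -u, giving *unasu*.
The last vowel of the causative form *unasu* is /u/, which is a rounded vowel, so the past-tense suffix is -un, giving *unasuun*.

unasuun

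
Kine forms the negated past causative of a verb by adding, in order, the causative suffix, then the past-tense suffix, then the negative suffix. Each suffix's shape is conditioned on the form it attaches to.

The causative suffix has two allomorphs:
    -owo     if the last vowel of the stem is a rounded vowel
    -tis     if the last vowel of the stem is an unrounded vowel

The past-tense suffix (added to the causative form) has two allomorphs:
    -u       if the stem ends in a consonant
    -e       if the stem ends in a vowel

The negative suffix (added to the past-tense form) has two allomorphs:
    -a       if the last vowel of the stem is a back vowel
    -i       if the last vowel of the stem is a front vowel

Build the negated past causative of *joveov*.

Since the last vowel of *joveov* is /o/ (a rounded vowel), it takes -owo, giving *joveovowo*.
The causative form *joveovowo*: final sound = /o/, a vowel → -e → *joveovowoe*.
The last vowel of the past-tense form *joveovowoe* is /e/, which is a front vowel, so the negative suffix is -i, giving *joveovowoei*.

joveovowoei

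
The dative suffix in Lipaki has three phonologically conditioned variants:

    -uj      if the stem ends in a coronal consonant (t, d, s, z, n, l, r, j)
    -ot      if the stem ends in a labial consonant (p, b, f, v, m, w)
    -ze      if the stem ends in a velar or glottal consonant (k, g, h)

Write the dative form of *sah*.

sahze

*sah*: final consonant = /h/, velar/glottal → -ze → *sahze*.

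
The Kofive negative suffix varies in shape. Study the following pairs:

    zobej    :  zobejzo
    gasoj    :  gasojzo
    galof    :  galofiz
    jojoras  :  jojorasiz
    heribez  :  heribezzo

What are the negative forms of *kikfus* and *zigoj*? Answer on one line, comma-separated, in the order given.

The suffix is conditioned by the final consonant: -iz when the stem ends in a voiceless consonant (*galof*, *jojoras*); -zo when the stem ends in a voiced consonant (*zobej*, *gasoj*, *heribez*).
The final consonant of *kikfus* is /s/, which is voiceless, so the suffix is -iz, giving *kikfusiz*.
The final consonant of *zigoj* is /j/, which is voiced, so the suffix is -zo, giving *zigojzo*.

kikfusiz, zigojzo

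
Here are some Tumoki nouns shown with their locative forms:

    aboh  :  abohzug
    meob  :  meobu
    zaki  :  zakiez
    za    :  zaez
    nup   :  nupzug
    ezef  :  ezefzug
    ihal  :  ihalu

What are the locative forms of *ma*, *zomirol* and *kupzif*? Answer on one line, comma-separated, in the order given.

maez, zomirolu, kupzifzug

The suffix is conditioned by the final sound: -zug when the stem ends in a voiceless consonant (*aboh*, *nup*, *ezef*); -u when the stem ends in a voiced consonant (*meob*, *ihal*); -ez when the stem ends in a vowel (*zaki*, *za*).
Since the final sound of *ma* is /a/ (a vowel), it takes -ez, giving *maez*.
The final sound of *zomirol* is /l/, which is a voiced consonant, so the suffix is -u, giving *zomirolu*.
Since the final sound of *kupzif* is /f/ (a voiceless consonant), it takes -zug, giving *kupzifzug*.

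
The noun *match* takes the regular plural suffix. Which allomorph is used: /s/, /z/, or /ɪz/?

The stem *match* ends in a sibilant (/s, z, ʃ, ʒ, tʃ, dʒ/).
The plural suffix surfaces as /ɪz/ after sibilants, /s/ after other voiceless consonants, and /z/ after other voiced sounds.
So the plural -s on *match* is pronounced /ɪz/.

/ɪz/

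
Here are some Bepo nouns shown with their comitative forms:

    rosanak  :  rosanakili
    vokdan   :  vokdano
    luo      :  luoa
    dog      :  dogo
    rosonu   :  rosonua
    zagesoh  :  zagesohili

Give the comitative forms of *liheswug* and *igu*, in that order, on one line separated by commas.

The alternation tracks the final sound of the stem — -ili when the stem ends in a voiceless consonant (*rosanak*, *zagesoh*); -o when the stem ends in a voiced consonant (*vokdan*, *dog*); -a when the stem ends in a vowel (*luo*, *rosonu*).
The final sound of *liheswug* is /g/, which is a voiced consonant, so the suffix is -o, giving *liheswugo*.
Since the final sound of *igu* is /u/ (a vowel), it takes -a, giving *igua*.

liheswugo, igua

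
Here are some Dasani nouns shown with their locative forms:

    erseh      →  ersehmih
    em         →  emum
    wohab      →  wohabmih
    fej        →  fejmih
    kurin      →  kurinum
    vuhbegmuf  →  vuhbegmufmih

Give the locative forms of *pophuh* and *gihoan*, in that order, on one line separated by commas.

pophuhmih, gihoanum

The suffix is conditioned by the final consonant: -um when the stem ends in a nasal (*em*, *kurin*); -mih when the stem ends in a non-nasal consonant (*erseh*, *wohab*, *fej*, *vuhbegmuf*).
The final consonant of *pophuh* is /h/, which is non-nasal, so the suffix is -mih, giving *pophuhmih*.
The final consonant of *gihoan* is /n/, which is a nasal, so the suffix is -um, giving *gihoanum*.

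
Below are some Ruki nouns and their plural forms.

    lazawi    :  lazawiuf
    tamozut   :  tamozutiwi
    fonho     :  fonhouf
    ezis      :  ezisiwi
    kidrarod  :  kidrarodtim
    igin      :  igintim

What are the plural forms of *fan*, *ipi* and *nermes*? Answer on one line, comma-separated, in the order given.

fantim, ipiuf, nermesiwi

The alternation tracks the final sound of the stem — -iwi when the stem ends in a voiceless consonant (*tamozut*, *ezis*); -tim when the stem ends in a voiced consonant (*kidrarod*, *igin*); -uf when the stem ends in a vowel (*lazawi*, *fonho*).
Since the final sound of *fan* is /n/ (a voiced consonant), it takes -tim, giving *fantim*.
The final sound of *ipi* is /i/, which is a vowel, so the suffix is -uf, giving *ipiuf*.
Since the final sound of *nermes* is /s/ (a voiceless consonant), it takes -iwi, giving *nermesiwi*.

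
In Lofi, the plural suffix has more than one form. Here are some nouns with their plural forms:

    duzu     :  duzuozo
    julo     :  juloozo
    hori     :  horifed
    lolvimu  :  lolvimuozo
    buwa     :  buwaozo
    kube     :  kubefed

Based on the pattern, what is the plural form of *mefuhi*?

The alternation tracks the last vowel of the stem — -fed when the last vowel of the stem is a front vowel (*hori*, *kube*); -ozo when the last vowel of the stem is a back vowel (*duzu*, *julo*, *lolvimu*, *buwa*).
The last vowel of *mefuhi* is /i/, which is a front vowel, so the suffix is -fed, giving *mefuhifed*.

mefuhifed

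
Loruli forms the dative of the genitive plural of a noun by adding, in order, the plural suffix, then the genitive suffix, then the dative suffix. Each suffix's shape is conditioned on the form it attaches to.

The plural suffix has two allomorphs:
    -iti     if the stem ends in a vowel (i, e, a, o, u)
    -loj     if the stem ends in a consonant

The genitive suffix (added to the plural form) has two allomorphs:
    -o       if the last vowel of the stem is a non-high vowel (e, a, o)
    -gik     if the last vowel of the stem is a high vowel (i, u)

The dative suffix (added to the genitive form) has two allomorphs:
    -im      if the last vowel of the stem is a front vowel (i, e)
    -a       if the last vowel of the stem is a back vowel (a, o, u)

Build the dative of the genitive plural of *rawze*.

*rawze* — final sound /e/ (a vowel) → -iti → *rawzeiti*.
The plural form *rawzeiti* — last vowel /i/ (a high vowel) → -gik → *rawzeitigik*.
Since the last vowel of the genitive form *rawzeitigik* is /i/ (a front vowel), it takes -im, giving *rawzeitigikim*.

rawzeitigikim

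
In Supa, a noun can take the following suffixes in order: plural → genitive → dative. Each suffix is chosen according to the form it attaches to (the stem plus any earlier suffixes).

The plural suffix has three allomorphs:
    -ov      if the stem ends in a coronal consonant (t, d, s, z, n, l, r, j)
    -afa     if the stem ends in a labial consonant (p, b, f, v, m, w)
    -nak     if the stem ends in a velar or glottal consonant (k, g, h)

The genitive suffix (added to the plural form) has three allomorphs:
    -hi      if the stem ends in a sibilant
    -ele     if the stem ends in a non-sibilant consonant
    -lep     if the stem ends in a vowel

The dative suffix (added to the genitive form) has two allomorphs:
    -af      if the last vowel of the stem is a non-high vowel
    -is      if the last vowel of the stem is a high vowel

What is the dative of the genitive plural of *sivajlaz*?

*sivajlaz*: final consonant = /z/, coronal → -ov → *sivajlazov*.
Since the final sound of the plural form *sivajlazov* is /v/ (a non-sibilant consonant), it takes -ele, giving *sivajlazovele*.
The genitive form *sivajlazovele* — last vowel /e/ (a non-high vowel) → -af → *sivajlazoveleaf*.

sivajlazoveleaf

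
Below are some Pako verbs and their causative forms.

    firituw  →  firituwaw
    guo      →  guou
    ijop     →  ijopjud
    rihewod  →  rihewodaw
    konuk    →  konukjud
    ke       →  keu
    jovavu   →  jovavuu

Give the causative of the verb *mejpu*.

mejpuu

The suffix is conditioned by the final sound: -jud when the stem ends in a voiceless consonant (*ijop*, *konuk*); -aw when the stem ends in a voiced consonant (*firituw*, *rihewod*); -u when the stem ends in a vowel (*guo*, *ke*, *jovavu*).
Since the final sound of *mejpu* is /u/ (a vowel), it takes -u, giving *mejpuu*.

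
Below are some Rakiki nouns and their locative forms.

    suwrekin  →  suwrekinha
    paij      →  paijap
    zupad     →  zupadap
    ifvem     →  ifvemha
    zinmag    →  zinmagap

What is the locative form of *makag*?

makagap

The pattern is nasality of the final consonant: -ha when the stem ends in a nasal (*suwrekin*, *ifvem*); -ap when the stem ends in a non-nasal consonant (*paij*, *zupad*, *zinmag*).
Since the final consonant of *makag* is /g/ (non-nasal), it takes -ap, giving *makagap*.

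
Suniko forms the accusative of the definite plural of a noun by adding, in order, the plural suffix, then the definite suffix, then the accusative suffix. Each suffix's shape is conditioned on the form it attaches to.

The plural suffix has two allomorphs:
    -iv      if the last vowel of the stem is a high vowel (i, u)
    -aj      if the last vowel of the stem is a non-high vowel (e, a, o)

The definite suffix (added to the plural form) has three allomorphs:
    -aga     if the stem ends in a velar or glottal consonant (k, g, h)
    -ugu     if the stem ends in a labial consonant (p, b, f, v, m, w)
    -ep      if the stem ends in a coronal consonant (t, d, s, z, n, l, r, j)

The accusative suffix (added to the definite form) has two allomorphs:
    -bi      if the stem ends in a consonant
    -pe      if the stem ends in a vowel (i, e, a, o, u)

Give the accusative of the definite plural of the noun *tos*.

*tos* — last vowel /o/ (a non-high vowel) → -aj → *tosaj*.
The plural form *tosaj* — final consonant /j/ (coronal) → -ep → *tosajep*.
The definite form *tosajep*: final sound = /p/, a consonant → -bi → *tosajepbi*.

tosajepbi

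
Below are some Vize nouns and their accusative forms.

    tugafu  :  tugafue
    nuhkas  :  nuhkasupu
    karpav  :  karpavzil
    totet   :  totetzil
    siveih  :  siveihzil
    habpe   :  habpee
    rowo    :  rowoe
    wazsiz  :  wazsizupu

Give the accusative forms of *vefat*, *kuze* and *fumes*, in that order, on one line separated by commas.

vefatzil, kuzee, fumesupu

The suffix is conditioned by the final sound: -upu when the stem ends in a sibilant (*nuhkas*, *wazsiz*); -zil when the stem ends in a non-sibilant consonant (*karpav*, *totet*, *siveih*); -e when the stem ends in a vowel (*tugafu*, *habpe*, *rowo*).
The final sound of *vefat* is /t/, which is a non-sibilant consonant, so the suffix is -zil, giving *vefatzil*.
*kuze* — final sound /e/ (a vowel) → -e → *kuzee*.
Since the final sound of *fumes* is /s/ (a sibilant), it takes -upu, giving *fumesupu*.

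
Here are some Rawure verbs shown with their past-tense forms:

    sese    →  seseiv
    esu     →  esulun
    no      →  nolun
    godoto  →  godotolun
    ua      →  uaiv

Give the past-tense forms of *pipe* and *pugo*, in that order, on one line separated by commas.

The pattern is rounding harmony: -lun when the last vowel of the stem is a rounded vowel (*esu*, *no*, *godoto*); -iv when the last vowel of the stem is an unrounded vowel (*sese*, *ua*).
The last vowel of *pipe* is /e/, which is an unrounded vowel, so the suffix is -iv, giving *pipeiv*.
The last vowel of *pugo* is /o/, which is a rounded vowel, so the suffix is -lun, giving *pugolun*.

pipeiv, pugolun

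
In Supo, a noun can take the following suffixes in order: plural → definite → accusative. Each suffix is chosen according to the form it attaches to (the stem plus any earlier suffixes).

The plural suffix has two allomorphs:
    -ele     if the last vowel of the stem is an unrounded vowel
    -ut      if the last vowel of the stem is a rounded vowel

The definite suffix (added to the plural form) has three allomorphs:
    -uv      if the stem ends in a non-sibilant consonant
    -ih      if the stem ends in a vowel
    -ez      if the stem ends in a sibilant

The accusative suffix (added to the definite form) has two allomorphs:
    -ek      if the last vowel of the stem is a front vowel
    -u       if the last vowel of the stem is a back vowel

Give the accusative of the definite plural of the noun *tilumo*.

*tilumo* — last vowel /o/ (a rounded vowel) → -ut → *tilumout*.
The plural form *tilumout* — final sound /t/ (a non-sibilant consonant) → -uv → *tilumoutuv*.
The last vowel of the definite form *tilumoutuv* is /u/, which is a back vowel, so the accusative suffix is -u, giving *tilumoutuvu*.

tilumoutuvu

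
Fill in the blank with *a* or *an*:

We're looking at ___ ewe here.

The indefinite article is chosen by the initial *sound* of the following word, not its spelling.
*ewe* begins with the sound /juː/ (pronounced /juː/) — a consonant sound.
So the article is *a*: We're looking at a ewe here.

a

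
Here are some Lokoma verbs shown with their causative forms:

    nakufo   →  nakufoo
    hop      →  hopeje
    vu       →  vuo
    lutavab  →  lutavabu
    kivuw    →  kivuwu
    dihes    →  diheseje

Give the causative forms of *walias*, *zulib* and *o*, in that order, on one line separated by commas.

waliaseje, zulibu, oo

The pattern is voicing of the final sound: -eje when the stem ends in a voiceless consonant (*hop*, *dihes*); -u when the stem ends in a voiced consonant (*lutavab*, *kivuw*); -o when the stem ends in a vowel (*nakufo*, *vu*).
*walias*: final sound = /s/, a voiceless consonant → -eje → *waliaseje*.
*zulib*: final sound = /b/, a voiced consonant → -u → *zulibu*.
The final sound of *o* is /o/, which is a vowel, so the suffix is -o, giving *oo*.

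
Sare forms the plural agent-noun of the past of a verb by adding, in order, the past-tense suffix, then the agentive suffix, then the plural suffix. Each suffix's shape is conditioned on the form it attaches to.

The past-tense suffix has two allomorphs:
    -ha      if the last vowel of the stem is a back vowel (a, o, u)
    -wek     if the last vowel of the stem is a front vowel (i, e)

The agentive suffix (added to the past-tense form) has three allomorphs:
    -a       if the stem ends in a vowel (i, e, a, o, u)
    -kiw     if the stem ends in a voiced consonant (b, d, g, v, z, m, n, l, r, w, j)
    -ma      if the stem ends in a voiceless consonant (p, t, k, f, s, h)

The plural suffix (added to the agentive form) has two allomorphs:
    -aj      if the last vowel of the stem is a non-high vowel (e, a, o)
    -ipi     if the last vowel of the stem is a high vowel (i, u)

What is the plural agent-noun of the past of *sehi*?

sehiwekmaaj

*sehi* — last vowel /i/ (a front vowel) → -wek → *sehiwek*.
The past-tense form *sehiwek*: final sound = /k/, a voiceless consonant → -ma → *sehiwekma*.
The agentive form *sehiwekma* — last vowel /a/ (a non-high vowel) → -aj → *sehiwekmaaj*.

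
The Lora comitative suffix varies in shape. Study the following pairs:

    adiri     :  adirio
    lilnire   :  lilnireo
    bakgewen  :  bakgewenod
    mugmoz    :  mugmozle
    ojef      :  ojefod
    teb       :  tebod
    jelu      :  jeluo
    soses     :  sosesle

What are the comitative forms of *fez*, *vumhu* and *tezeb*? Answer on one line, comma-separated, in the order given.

fezle, vumhuo, tezebod

The alternation tracks the final sound of the stem — -le when the stem ends in a sibilant (*mugmoz*, *soses*); -od when the stem ends in a non-sibilant consonant (*bakgewen*, *ojef*, *teb*); -o when the stem ends in a vowel (*adiri*, *lilnire*, *jelu*).
*fez* — final sound /z/ (a sibilant) → -le → *fezle*.
*vumhu*: final sound = /u/, a vowel → -o → *vumhuo*.
Since the final sound of *tezeb* is /b/ (a non-sibilant consonant), it takes -od, giving *tezebod*.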